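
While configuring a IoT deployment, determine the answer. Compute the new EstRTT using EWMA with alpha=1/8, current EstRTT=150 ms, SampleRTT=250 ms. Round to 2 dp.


Given: EstRTT = 150 ms, SampleRTT = 250 ms, alpha = 1/8
New EstRTT = (1 - alpha) * EstRTT + alpha * SampleRTT
(7/8) * 150 = 131.25
(1/8) * 250 = 31.25
New EstRTT = 131.25 + 31.25 = 162.5 ms -> 162.50 ms (2 dp)

162.50


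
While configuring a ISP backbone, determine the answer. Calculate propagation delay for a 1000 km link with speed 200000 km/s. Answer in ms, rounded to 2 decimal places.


Given: distance = 1000 km, speed = 200000 km/s
Delay = distance / speed = 1000 / 200000 seconds
Delay in ms = 1000 * 1000 / 200000
Delay = 5.0000 ms
Rounded to 2 dp = 5.00 ms

5.00


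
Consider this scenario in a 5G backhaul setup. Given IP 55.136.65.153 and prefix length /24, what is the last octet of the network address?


Given: IP = 55.136.65.153, prefix = /24
Subnet mask = 255.255.255.0
Last octet of IP: 153
Last octet of mask: 0
Network last octet = 153 AND 0 = 0

0


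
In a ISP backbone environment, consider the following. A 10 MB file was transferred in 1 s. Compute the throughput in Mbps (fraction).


Given: file = 10 MB, time = 1 s
File in Mb = 10 * 8 = 80 Mb
Throughput = 80 / 1 Mbps
Throughput = 80 Mbps

80


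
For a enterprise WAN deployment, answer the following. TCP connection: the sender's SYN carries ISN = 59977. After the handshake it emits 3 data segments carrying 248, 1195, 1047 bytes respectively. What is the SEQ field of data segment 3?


The SYN occupies sequence number ISN = 59977, so the first data byte is ISN + 1 = 59978.
SEQ of data segment i = (ISN + 1) + sum of payload sizes of segments 1..i-1.
Segment 1: SEQ = 59978, payload = 248 bytes
Segment 2: SEQ = 60226, payload = 1195 bytes
Segment 3: SEQ = 61421, payload = 1047 bytes
SEQ of segment 3 = 59978 + 248 + 1195 = 61421

61421


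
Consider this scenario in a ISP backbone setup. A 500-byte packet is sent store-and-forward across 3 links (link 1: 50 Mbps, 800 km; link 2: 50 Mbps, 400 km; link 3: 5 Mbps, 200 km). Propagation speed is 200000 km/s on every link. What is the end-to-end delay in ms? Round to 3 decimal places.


Packet = 500 bytes = 4000 bits. Store-and-forward: sum (t_trans + t_prop) per link.
Link 1: t_trans = 4000/(50*10^6) s = 0.0800 ms; t_prop = 800/200000 s = 4.0000 ms; subtotal = 4.0800 ms
Link 2: t_trans = 4000/(50*10^6) s = 0.0800 ms; t_prop = 400/200000 s = 2.0000 ms; subtotal = 2.0800 ms
Link 3: t_trans = 4000/(5*10^6) s = 0.8000 ms; t_prop = 200/200000 s = 1.0000 ms; subtotal = 1.8000 ms
End-to-end = 4.0800 + 2.0800 + 1.8000 = 7.9600 ms -> 7.960 ms (3 dp)

7.960


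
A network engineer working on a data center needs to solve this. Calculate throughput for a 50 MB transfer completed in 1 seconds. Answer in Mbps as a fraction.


Given: file = 50 MB, time = 1 s
File in Mb = 50 * 8 = 400 Mb
Throughput = 400 / 1 Mbps
Throughput = 400 Mbps

400


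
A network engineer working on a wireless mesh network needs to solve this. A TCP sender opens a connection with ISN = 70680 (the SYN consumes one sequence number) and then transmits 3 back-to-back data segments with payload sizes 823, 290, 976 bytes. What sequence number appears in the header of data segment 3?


The SYN occupies sequence number ISN = 70680, so the first data byte is ISN + 1 = 70681.
SEQ of data segment i = (ISN + 1) + sum of payload sizes of segments 1..i-1.
Segment 1: SEQ = 70681, payload = 823 bytes
Segment 2: SEQ = 71504, payload = 290 bytes
Segment 3: SEQ = 71794, payload = 976 bytes
SEQ of segment 3 = 70681 + 823 + 290 = 71794

71794


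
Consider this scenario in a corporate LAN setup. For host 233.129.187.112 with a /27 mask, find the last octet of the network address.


Given: IP = 233.129.187.112, prefix = /27
Subnet mask = 255.255.255.224
Last octet of IP: 112
Last octet of mask: 224
Network last octet = 112 AND 224 = 96

96


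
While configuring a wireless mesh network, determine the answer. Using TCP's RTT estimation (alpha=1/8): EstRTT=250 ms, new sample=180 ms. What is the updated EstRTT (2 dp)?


Given: EstRTT = 250 ms, SampleRTT = 180 ms, alpha = 1/8
New EstRTT = (1 - alpha) * EstRTT + alpha * SampleRTT
(7/8) * 250 = 218.75
(1/8) * 180 = 22.5
New EstRTT = 218.75 + 22.5 = 241.25 ms -> 241.25 ms (2 dp)

241.25


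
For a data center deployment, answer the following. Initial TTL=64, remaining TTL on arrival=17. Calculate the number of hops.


Given: initial TTL = 64, received TTL = 17
Hops = initial TTL - received TTL
Hops = 64 - 17 = 47

47


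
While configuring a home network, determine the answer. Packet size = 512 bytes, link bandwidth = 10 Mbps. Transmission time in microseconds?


Given: packet = 512 bytes, bandwidth = 10 Mbps
Packet in bits = 512 * 8 = 4096 bits
Bandwidth = 10 * 10^6 = 10000000 bps
Time = 4096 / 10000000 seconds
Time in us = 4096 * 10^6 / 10000000 = 409.6

409.6


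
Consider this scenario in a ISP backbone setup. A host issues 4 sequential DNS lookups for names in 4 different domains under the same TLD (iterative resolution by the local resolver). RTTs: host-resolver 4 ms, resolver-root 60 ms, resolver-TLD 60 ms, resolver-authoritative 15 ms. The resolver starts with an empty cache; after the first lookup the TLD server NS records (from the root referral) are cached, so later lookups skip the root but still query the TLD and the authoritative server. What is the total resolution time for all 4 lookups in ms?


Lookup 1 (cold cache): local + root + TLD + auth = 4 + 60 + 60 + 15 = 139 ms
Lookups 2..4 (TLD NS cached -> skip root; new domain -> still ask TLD and auth): local + TLD + auth = 4 + 60 + 15 = 79 ms each
Remaining 3 lookups: 3 * 79 = 237 ms
Total = 139 + 237 = 376 ms

376


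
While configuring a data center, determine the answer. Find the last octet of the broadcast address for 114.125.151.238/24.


Given: IP = 114.125.151.238, prefix = /24
Host bits = 32 - 24 = 8
Network last octet = 238 AND mask = 0
Host part size = 2^8 - 1 = 255
Broadcast last octet = 0 OR 255 = 255

255


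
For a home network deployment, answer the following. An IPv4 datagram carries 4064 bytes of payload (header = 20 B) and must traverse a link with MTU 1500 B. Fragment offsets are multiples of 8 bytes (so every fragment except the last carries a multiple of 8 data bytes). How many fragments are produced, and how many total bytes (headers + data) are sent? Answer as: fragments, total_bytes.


Max data per non-final fragment = floor((MTU - header)/8)*8 = floor((1500 - 20)/8)*8 = floor(1480/8)*8 = 1480 B
Final fragment needs no 8-byte alignment: it can carry up to MTU - header = 1480 B
Non-final fragments needed = ceil((payload - 1480) / 1480) = ceil(2584/1480) = ceil(1.7459) = 2
Number of fragments = 2 + 1 = 3
Fragment sizes (data): 2 * 1480 B + 1104 B (last, 1104 <= 1480 OK)
Total bytes sent = payload + n_frags * header = 4064 + 3*20 = 4064 + 60 = 4124 B

3, 4124


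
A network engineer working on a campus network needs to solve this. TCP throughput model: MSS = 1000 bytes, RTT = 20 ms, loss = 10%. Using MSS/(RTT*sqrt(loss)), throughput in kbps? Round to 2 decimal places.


Given: MSS = 1000 bytes, RTT = 20 ms, loss = 10%
RTT in seconds = 20 / 1000 = 0.02
Loss rate = 10% = 0.1
sqrt(loss) = sqrt(0.1) = 0.316227766017
Throughput (bytes/s) = 1000 / (0.02 * 0.316227766017) = 158113.8830
Throughput (kbps) = 158113.8830 * 8 / 1000 = 1264.911064 -> 1264.91 kbps (2 dp)

1264.91


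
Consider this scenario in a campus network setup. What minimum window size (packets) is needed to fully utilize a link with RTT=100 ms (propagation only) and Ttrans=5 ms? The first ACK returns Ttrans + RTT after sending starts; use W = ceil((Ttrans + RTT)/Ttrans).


Given: Ttrans = 5 ms, RTT = 100 ms (= 2 * Tprop, Tprop = 50 ms)
Time until first ACK returns = Ttrans + RTT = 5 + 100 = 105 ms
Need W * Ttrans >= Ttrans + RTT  ->  W >= (Ttrans + RTT) / Ttrans
(Ttrans + RTT) / Ttrans = 105 / 5 = 21
W_min = ceil(21) = 21

21


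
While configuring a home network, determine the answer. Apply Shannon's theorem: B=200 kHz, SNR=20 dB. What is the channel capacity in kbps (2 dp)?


Given: B = 200 kHz, SNR = 20 dB
SNR linear = 10^(20/10) = 100
1 + SNR = 101
log2(101) = 6.6582114828
C = 200 * 1000 * 6.6582114828 = 1331642.2966 bps
C = 1331.642297 kbps -> 1331.64 kbps (2 dp)

1331.64


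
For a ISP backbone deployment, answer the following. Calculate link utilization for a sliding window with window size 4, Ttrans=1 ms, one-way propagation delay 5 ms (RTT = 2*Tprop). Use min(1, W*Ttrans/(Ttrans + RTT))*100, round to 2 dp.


Given: W = 4, Ttrans = 1 ms, RTT = 10 ms (= 2 * Tprop, Tprop = 5 ms)
Cycle time = Ttrans + RTT = 1 + 10 = 11 ms (first packet sent until its ACK returns)
W * Ttrans = 4 * 1 = 4 ms of sending per cycle
W * Ttrans / (Ttrans + RTT) = 4 / 11 = 0.363636
U = min(1, 0.363636) = 0.363636
U% = 36.36%

36.36


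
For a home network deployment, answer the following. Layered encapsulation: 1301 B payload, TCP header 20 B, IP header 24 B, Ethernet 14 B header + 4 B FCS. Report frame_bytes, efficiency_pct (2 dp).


TCP segment = 1301 + 20 = 1321 B
IP packet = 1321 + 24 = 1345 B
Ethernet frame = 1345 + 14 + 4 = 1363 B
Efficiency = app / frame = 1301 / 1363 = 0.954512 = 95.4512% -> 95.45% (2 dp)

1363, 95.45


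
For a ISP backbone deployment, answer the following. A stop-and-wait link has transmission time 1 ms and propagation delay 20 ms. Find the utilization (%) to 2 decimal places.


Given: Ttrans = 1 ms, Tprop = 20 ms
RTT = 2 * Tprop = 2 * 20 = 40 ms
U = Ttrans / (Ttrans + RTT)
U = 1 / (1 + 40)
U = 1 / 41 = 0.02439
U% = 2.44%

2.44


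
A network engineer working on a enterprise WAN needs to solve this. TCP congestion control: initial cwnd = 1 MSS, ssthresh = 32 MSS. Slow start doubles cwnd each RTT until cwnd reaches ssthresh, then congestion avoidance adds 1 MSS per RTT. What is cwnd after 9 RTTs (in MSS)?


RTT 0: cwnd = 1 MSS (initial)
RTT 1: cwnd = 2 MSS (slow start, doubled)
RTT 2: cwnd = 4 MSS (slow start, doubled)
RTT 3: cwnd = 8 MSS (slow start, doubled)
RTT 4: cwnd = 16 MSS (slow start, doubled)
RTT 5: cwnd = 32 MSS (slow start, doubled)
RTT 6: cwnd = 33 MSS (congestion avoidance, +1)
RTT 7: cwnd = 34 MSS (congestion avoidance, +1)
RTT 8: cwnd = 35 MSS (congestion avoidance, +1)
RTT 9: cwnd = 36 MSS (congestion avoidance, +1)

36


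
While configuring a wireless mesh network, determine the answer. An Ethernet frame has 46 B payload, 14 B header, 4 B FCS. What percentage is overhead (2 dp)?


Given: payload = 46 B, header = 14 B, trailer = 4 B
Overhead bytes = header + trailer = 14 + 4 = 18
Total frame = payload + overhead = 46 + 18 = 64
Overhead % = 18 / 64 * 100 = 28.1250% -> 28.13% (2 dp)

28.13


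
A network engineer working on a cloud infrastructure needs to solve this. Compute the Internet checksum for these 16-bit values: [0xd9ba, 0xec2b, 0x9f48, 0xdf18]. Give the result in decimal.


Given words: [0xd9ba, 0xec2b, 0x9f48, 0xdf18]
Step 1: Sum all words
Raw sum = 55738 + 60459 + 40776 + 57112 = 214085
Step 2: Fold carry: (17477 + 3) = 17480
One's complement = ~17480 & 0xFFFF = 48055

48055


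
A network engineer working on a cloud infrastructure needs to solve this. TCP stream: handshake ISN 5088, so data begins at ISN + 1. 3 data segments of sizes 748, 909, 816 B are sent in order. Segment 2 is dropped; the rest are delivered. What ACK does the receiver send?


SYN uses sequence number 5088; first data byte = ISN + 1 = 5089.
Segment 1: SEQ = 5089, len = 748 B, covers [5089, 5836]
Segment 2: SEQ = 5837, len = 909 B, covers [5837, 6745] [LOST]
Segment 3: SEQ = 6746, len = 816 B, covers [6746, 7561]
In-order data received: bytes [5089, 5836] (segments 1..1).
Segment 2 missing -> gap begins at byte 5837; later segments buffered out of order.
Cumulative ACK = next expected in-order byte = 5089 + 748 = 5837

5837


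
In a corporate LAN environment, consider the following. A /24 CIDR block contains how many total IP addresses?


Given: CIDR prefix /24
Host bits = 32 - 24 = 8
Total addresses = 2^8 = 256

256


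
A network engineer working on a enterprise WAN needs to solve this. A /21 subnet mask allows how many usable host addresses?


Given: subnet mask /21
Host bits = 32 - 21 = 11
Total addresses = 2^11 = 2048
Usable hosts = 2048 - 2 (network + broadcast) = 2046

2046


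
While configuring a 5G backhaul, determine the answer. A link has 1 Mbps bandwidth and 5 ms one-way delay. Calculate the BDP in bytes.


Given: bandwidth = 1 Mbps, delay = 5 ms
BDP in bits = 1 * 10^6 * 5 / 1000
BDP in bits = 5000
BDP in bytes = 5000 / 8 = 625

625


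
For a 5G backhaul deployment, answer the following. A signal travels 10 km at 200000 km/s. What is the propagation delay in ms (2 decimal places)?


Given: distance = 10 km, speed = 200000 km/s
Delay = distance / speed = 10 / 200000 seconds
Delay in ms = 10 * 1000 / 200000
Delay = 0.0500 ms
Rounded to 2 dp = 0.05 ms

0.05


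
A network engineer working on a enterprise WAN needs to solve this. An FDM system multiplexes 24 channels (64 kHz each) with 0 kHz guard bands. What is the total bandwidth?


Given: 24 channels, 64 kHz each, guard = 0 kHz
Channel bandwidth = 24 * 64 = 1536 kHz
Guard bands = 23 gaps * 0 kHz = 0 kHz
Total = 1536 + 0 = 1536 kHz

1536


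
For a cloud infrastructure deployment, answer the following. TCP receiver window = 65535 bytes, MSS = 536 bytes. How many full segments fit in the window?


Given: RWND = 65535 bytes, MSS = 536 bytes
Full segments = floor(RWND / MSS)
Full segments = floor(65535 / 536)
Full segments = floor(122.2668) = 122

122


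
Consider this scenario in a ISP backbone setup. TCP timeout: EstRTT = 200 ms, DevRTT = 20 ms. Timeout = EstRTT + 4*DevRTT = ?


Given: EstRTT = 200 ms, DevRTT = 20 ms
Timeout = EstRTT + 4 * DevRTT
4 * DevRTT = 4 * 20 = 80
Timeout = 200 + 80 = 280 ms

280


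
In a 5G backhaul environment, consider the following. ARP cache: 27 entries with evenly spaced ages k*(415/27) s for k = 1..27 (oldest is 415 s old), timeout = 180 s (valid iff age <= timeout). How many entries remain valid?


Ages are k * 415/27 s for k = 1..27 (spacing = 15.3704 s).
Entry k is valid iff k * 415/27 <= 180 iff k <= 27 * 180 / 415 = 11.7108
n_valid = floor(11.7108) = 11
(n_stale = 27 - 11 = 16)

11


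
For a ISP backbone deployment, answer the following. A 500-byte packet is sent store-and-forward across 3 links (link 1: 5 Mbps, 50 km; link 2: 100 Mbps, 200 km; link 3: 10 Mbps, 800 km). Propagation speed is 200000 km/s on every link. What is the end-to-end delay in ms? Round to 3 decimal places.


Packet = 500 bytes = 4000 bits. Store-and-forward: sum (t_trans + t_prop) per link.
Link 1: t_trans = 4000/(5*10^6) s = 0.8000 ms; t_prop = 50/200000 s = 0.2500 ms; subtotal = 1.0500 ms
Link 2: t_trans = 4000/(100*10^6) s = 0.0400 ms; t_prop = 200/200000 s = 1.0000 ms; subtotal = 1.0400 ms
Link 3: t_trans = 4000/(10*10^6) s = 0.4000 ms; t_prop = 800/200000 s = 4.0000 ms; subtotal = 4.4000 ms
End-to-end = 1.0500 + 1.0400 + 4.4000 = 6.4900 ms -> 6.490 ms (3 dp)

6.490


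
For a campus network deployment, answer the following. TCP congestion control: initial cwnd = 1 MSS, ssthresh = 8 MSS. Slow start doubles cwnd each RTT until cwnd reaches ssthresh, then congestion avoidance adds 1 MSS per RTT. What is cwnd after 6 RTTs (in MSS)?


RTT 0: cwnd = 1 MSS (initial)
RTT 1: cwnd = 2 MSS (slow start, doubled)
RTT 2: cwnd = 4 MSS (slow start, doubled)
RTT 3: cwnd = 8 MSS (slow start, doubled)
RTT 4: cwnd = 9 MSS (congestion avoidance, +1)
RTT 5: cwnd = 10 MSS (congestion avoidance, +1)
RTT 6: cwnd = 11 MSS (congestion avoidance, +1)

11


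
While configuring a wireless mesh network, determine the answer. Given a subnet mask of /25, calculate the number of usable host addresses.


Given: subnet mask /25
Host bits = 32 - 25 = 7
Total addresses = 2^7 = 128
Usable hosts = 128 - 2 (network + broadcast) = 126

126


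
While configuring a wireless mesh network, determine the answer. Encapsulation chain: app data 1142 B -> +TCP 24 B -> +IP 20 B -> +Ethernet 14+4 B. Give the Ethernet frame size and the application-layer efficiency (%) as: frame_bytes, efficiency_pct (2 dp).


TCP segment = 1142 + 24 = 1166 B
IP packet = 1166 + 20 = 1186 B
Ethernet frame = 1186 + 14 + 4 = 1204 B
Efficiency = app / frame = 1142 / 1204 = 0.948505 = 94.8505% -> 94.85% (2 dp)

1204, 94.85


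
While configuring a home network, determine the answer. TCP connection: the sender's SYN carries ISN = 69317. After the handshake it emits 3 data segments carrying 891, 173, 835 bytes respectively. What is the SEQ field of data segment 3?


The SYN occupies sequence number ISN = 69317, so the first data byte is ISN + 1 = 69318.
SEQ of data segment i = (ISN + 1) + sum of payload sizes of segments 1..i-1.
Segment 1: SEQ = 69318, payload = 891 bytes
Segment 2: SEQ = 70209, payload = 173 bytes
Segment 3: SEQ = 70382, payload = 835 bytes
SEQ of segment 3 = 69318 + 891 + 173 = 70382

70382


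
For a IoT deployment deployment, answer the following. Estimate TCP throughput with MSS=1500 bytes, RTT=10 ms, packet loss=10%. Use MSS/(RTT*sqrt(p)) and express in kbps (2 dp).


Given: MSS = 1500 bytes, RTT = 10 ms, loss = 10%
RTT in seconds = 10 / 1000 = 0.01
Loss rate = 10% = 0.1
sqrt(loss) = sqrt(0.1) = 0.316227766017
Throughput (bytes/s) = 1500 / (0.01 * 0.316227766017) = 474341.6490
Throughput (kbps) = 474341.6490 * 8 / 1000 = 3794.733192 -> 3794.73 kbps (2 dp)

3794.73


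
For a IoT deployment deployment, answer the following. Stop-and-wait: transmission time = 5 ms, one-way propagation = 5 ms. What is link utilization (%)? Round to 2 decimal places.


Given: Ttrans = 5 ms, Tprop = 5 ms
RTT = 2 * Tprop = 2 * 5 = 10 ms
U = Ttrans / (Ttrans + RTT)
U = 5 / (5 + 10)
U = 5 / 15 = 0.333333
U% = 33.33%

33.33


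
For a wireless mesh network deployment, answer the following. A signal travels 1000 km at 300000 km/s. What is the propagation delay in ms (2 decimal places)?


Given: distance = 1000 km, speed = 300000 km/s
Delay = distance / speed = 1000 / 300000 seconds
Delay in ms = 1000 * 1000 / 300000
Delay = 3.3333 ms
Rounded to 2 dp = 3.33 ms

3.33


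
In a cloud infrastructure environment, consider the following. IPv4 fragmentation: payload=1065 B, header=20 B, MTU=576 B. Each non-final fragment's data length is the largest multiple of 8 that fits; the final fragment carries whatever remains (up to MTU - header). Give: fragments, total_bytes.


Max data per non-final fragment = floor((MTU - header)/8)*8 = floor((576 - 20)/8)*8 = floor(556/8)*8 = 552 B
Final fragment needs no 8-byte alignment: it can carry up to MTU - header = 556 B
Non-final fragments needed = ceil((payload - 556) / 552) = ceil(509/552) = ceil(0.9221) = 1
Number of fragments = 1 + 1 = 2
Fragment sizes (data): 1 * 552 B + 513 B (last, 513 <= 556 OK)
Total bytes sent = payload + n_frags * header = 1065 + 2*20 = 1065 + 40 = 1105 B

2, 1105


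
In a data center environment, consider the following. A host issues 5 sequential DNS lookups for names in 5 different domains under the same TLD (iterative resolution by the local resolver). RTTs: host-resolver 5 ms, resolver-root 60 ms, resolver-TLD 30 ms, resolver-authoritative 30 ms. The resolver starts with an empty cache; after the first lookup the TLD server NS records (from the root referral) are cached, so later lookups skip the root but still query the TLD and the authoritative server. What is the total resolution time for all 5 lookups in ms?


Lookup 1 (cold cache): local + root + TLD + auth = 5 + 60 + 30 + 30 = 125 ms
Lookups 2..5 (TLD NS cached -> skip root; new domain -> still ask TLD and auth): local + TLD + auth = 5 + 30 + 30 = 65 ms each
Remaining 4 lookups: 4 * 65 = 260 ms
Total = 125 + 260 = 385 ms

385


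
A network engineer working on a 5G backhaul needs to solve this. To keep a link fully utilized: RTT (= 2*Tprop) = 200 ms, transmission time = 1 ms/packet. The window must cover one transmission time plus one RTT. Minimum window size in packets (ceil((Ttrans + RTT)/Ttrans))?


Given: Ttrans = 1 ms, RTT = 200 ms (= 2 * Tprop, Tprop = 100 ms)
Time until first ACK returns = Ttrans + RTT = 1 + 200 = 201 ms
Need W * Ttrans >= Ttrans + RTT  ->  W >= (Ttrans + RTT) / Ttrans
(Ttrans + RTT) / Ttrans = 201 / 1 = 201
W_min = ceil(201) = 201

201


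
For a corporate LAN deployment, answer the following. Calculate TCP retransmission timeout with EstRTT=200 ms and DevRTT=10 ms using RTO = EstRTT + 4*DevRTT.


Given: EstRTT = 200 ms, DevRTT = 10 ms
Timeout = EstRTT + 4 * DevRTT
4 * DevRTT = 4 * 10 = 40
Timeout = 200 + 40 = 240 ms

240


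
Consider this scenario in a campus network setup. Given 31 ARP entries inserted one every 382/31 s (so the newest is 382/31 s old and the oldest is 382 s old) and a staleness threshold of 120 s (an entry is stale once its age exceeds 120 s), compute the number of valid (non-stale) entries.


Ages are k * 382/31 s for k = 1..31 (spacing = 12.3226 s).
Entry k is valid iff k * 382/31 <= 120 iff k <= 31 * 120 / 382 = 9.7382
n_valid = floor(9.7382) = 9
(n_stale = 31 - 9 = 22)

9


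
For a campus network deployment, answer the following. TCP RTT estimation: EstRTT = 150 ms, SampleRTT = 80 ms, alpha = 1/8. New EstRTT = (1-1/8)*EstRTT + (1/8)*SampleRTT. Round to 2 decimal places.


Given: EstRTT = 150 ms, SampleRTT = 80 ms, alpha = 1/8
New EstRTT = (1 - alpha) * EstRTT + alpha * SampleRTT
(7/8) * 150 = 131.25
(1/8) * 80 = 10
New EstRTT = 131.25 + 10 = 141.25 ms -> 141.25 ms (2 dp)

141.25


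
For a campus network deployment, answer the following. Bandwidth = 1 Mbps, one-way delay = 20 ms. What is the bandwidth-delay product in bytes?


Given: bandwidth = 1 Mbps, delay = 20 ms
BDP in bits = 1 * 10^6 * 20 / 1000
BDP in bits = 20000
BDP in bytes = 20000 / 8 = 2500

2500


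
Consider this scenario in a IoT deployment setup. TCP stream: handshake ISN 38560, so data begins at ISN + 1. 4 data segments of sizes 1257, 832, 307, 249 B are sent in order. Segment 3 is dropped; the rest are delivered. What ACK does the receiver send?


SYN uses sequence number 38560; first data byte = ISN + 1 = 38561.
Segment 1: SEQ = 38561, len = 1257 B, covers [38561, 39817]
Segment 2: SEQ = 39818, len = 832 B, covers [39818, 40649]
Segment 3: SEQ = 40650, len = 307 B, covers [40650, 40956] [LOST]
Segment 4: SEQ = 40957, len = 249 B, covers [40957, 41205]
In-order data received: bytes [38561, 40649] (segments 1..2).
Segment 3 missing -> gap begins at byte 40650; later segments buffered out of order.
Cumulative ACK = next expected in-order byte = 38561 + 1257 + 832 = 40650

40650


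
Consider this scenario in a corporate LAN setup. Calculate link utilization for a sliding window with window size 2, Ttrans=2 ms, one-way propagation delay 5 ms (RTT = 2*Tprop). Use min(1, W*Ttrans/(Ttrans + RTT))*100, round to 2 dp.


Given: W = 2, Ttrans = 2 ms, RTT = 10 ms (= 2 * Tprop, Tprop = 5 ms)
Cycle time = Ttrans + RTT = 2 + 10 = 12 ms (first packet sent until its ACK returns)
W * Ttrans = 2 * 2 = 4 ms of sending per cycle
W * Ttrans / (Ttrans + RTT) = 4 / 12 = 0.333333
U = min(1, 0.333333) = 0.333333
U% = 33.33%

33.33


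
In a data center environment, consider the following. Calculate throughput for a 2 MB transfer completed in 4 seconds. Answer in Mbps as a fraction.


Given: file = 2 MB, time = 4 s
File in Mb = 2 * 8 = 16 Mb
Throughput = 16 / 4 Mbps
Throughput = 4 Mbps

4


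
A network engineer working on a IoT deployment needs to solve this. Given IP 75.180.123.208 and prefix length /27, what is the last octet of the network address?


Given: IP = 75.180.123.208, prefix = /27
Subnet mask = 255.255.255.224
Last octet of IP: 208
Last octet of mask: 224
Network last octet = 208 AND 224 = 192

192


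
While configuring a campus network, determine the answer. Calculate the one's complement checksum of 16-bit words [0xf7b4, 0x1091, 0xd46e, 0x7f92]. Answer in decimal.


Given words: [0xf7b4, 0x1091, 0xd46e, 0x7f92]
Step 1: Sum all words
Raw sum = 63412 + 4241 + 54382 + 32658 = 154693
Step 2: Fold carry: (23621 + 2) = 23623
One's complement = ~23623 & 0xFFFF = 41912

41912


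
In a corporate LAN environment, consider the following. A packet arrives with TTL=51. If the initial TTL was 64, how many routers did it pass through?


Given: initial TTL = 64, received TTL = 51
Hops = initial TTL - received TTL
Hops = 64 - 51 = 13

13


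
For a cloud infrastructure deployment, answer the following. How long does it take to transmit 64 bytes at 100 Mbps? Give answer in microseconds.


Given: packet = 64 bytes, bandwidth = 100 Mbps
Packet in bits = 64 * 8 = 512 bits
Bandwidth = 100 * 10^6 = 100000000 bps
Time = 512 / 100000000 seconds
Time in us = 512 * 10^6 / 100000000 = 5.12

5.12


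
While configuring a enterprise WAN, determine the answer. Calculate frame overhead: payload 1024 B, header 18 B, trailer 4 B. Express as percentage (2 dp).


Given: payload = 1024 B, header = 18 B, trailer = 4 B
Overhead bytes = header + trailer = 18 + 4 = 22
Total frame = payload + overhead = 1024 + 22 = 1046
Overhead % = 22 / 1046 * 100 = 2.1033% -> 2.10% (2 dp)

2.10


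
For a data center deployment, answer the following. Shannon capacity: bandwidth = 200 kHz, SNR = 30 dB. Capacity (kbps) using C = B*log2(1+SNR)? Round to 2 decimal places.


Given: B = 200 kHz, SNR = 30 dB
SNR linear = 10^(30/10) = 1000
1 + SNR = 1001
log2(1001) = 9.9672262588
C = 200 * 1000 * 9.9672262588 = 1993445.2518 bps
C = 1993.445252 kbps -> 1993.45 kbps (2 dp)

1993.45


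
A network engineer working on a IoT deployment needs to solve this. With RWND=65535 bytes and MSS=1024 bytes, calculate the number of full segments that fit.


Given: RWND = 65535 bytes, MSS = 1024 bytes
Full segments = floor(RWND / MSS)
Full segments = floor(65535 / 1024)
Full segments = floor(63.999) = 63

63


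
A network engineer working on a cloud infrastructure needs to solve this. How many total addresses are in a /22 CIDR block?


Given: CIDR prefix /22
Host bits = 32 - 22 = 10
Total addresses = 2^10 = 1024

1024


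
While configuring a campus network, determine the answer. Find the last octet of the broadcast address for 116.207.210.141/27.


Given: IP = 116.207.210.141, prefix = /27
Host bits = 32 - 27 = 5
Network last octet = 141 AND mask = 128
Host part size = 2^5 - 1 = 31
Broadcast last octet = 128 OR 31 = 159

159


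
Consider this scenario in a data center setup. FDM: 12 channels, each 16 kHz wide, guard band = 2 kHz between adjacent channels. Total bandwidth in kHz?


Given: 12 channels, 16 kHz each, guard = 2 kHz
Channel bandwidth = 12 * 16 = 192 kHz
Guard bands = 11 gaps * 2 kHz = 22 kHz
Total = 192 + 22 = 214 kHz

214


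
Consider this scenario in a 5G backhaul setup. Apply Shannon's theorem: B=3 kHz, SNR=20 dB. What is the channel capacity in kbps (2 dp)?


Given: B = 3 kHz, SNR = 20 dB
SNR linear = 10^(20/10) = 100
1 + SNR = 101
log2(101) = 6.6582114828
C = 3 * 1000 * 6.6582114828 = 19974.6344 bps
C = 19.974634 kbps -> 19.97 kbps (2 dp)

19.97


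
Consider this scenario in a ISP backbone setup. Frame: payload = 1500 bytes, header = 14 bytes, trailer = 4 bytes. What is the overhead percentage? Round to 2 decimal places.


Given: payload = 1500 B, header = 14 B, trailer = 4 B
Overhead bytes = header + trailer = 14 + 4 = 18
Total frame = payload + overhead = 1500 + 18 = 1518
Overhead % = 18 / 1518 * 100 = 1.1858% -> 1.19% (2 dp)

1.19


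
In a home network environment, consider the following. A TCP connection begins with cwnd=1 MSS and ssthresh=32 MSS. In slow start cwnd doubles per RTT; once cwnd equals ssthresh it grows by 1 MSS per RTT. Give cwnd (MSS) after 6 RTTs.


RTT 0: cwnd = 1 MSS (initial)
RTT 1: cwnd = 2 MSS (slow start, doubled)
RTT 2: cwnd = 4 MSS (slow start, doubled)
RTT 3: cwnd = 8 MSS (slow start, doubled)
RTT 4: cwnd = 16 MSS (slow start, doubled)
RTT 5: cwnd = 32 MSS (slow start, doubled)
RTT 6: cwnd = 33 MSS (congestion avoidance, +1)

33


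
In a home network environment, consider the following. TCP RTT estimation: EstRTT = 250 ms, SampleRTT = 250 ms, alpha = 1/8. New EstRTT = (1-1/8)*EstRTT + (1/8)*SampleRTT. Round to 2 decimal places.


Given: EstRTT = 250 ms, SampleRTT = 250 ms, alpha = 1/8
New EstRTT = (1 - alpha) * EstRTT + alpha * SampleRTT
(7/8) * 250 = 218.75
(1/8) * 250 = 31.25
New EstRTT = 218.75 + 31.25 = 250 ms -> 250.00 ms (2 dp)

250.00


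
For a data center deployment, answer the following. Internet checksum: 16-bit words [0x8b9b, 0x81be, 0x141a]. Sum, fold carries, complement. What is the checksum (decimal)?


Given words: [0x8b9b, 0x81be, 0x141a]
Step 1: Sum all words
Raw sum = 35739 + 33214 + 5146 = 74099
Step 2: Fold carry: (8563 + 1) = 8564
One's complement = ~8564 & 0xFFFF = 56971

56971


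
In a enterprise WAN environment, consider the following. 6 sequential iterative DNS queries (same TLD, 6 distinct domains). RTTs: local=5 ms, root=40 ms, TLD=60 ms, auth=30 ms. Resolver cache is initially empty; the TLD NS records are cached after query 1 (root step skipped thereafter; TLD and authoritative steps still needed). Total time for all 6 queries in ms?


Lookup 1 (cold cache): local + root + TLD + auth = 5 + 40 + 60 + 30 = 135 ms
Lookups 2..6 (TLD NS cached -> skip root; new domain -> still ask TLD and auth): local + TLD + auth = 5 + 60 + 30 = 95 ms each
Remaining 5 lookups: 5 * 95 = 475 ms
Total = 135 + 475 = 610 ms

610


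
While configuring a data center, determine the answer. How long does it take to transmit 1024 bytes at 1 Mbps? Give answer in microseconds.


Given: packet = 1024 bytes, bandwidth = 1 Mbps
Packet in bits = 1024 * 8 = 8192 bits
Bandwidth = 1 * 10^6 = 1000000 bps
Time = 8192 / 1000000 seconds
Time in us = 8192 * 10^6 / 1000000 = 8192

8192


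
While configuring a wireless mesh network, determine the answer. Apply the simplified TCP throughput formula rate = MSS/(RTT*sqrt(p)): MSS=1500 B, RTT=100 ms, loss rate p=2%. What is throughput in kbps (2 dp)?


Given: MSS = 1500 bytes, RTT = 100 ms, loss = 2%
RTT in seconds = 100 / 1000 = 0.1
Loss rate = 2% = 0.02
sqrt(loss) = sqrt(0.02) = 0.141421356237
Throughput (bytes/s) = 1500 / (0.1 * 0.141421356237) = 106066.0172
Throughput (kbps) = 106066.0172 * 8 / 1000 = 848.528137 -> 848.53 kbps (2 dp)

848.53


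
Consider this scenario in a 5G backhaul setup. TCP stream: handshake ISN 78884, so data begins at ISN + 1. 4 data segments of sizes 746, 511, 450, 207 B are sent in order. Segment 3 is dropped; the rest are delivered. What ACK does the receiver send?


SYN uses sequence number 78884; first data byte = ISN + 1 = 78885.
Segment 1: SEQ = 78885, len = 746 B, covers [78885, 79630]
Segment 2: SEQ = 79631, len = 511 B, covers [79631, 80141]
Segment 3: SEQ = 80142, len = 450 B, covers [80142, 80591] [LOST]
Segment 4: SEQ = 80592, len = 207 B, covers [80592, 80798]
In-order data received: bytes [78885, 80141] (segments 1..2).
Segment 3 missing -> gap begins at byte 80142; later segments buffered out of order.
Cumulative ACK = next expected in-order byte = 78885 + 746 + 511 = 80142

80142


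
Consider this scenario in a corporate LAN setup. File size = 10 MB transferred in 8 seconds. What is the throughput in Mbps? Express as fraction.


Given: file = 10 MB, time = 8 s
File in Mb = 10 * 8 = 80 Mb
Throughput = 80 / 8 Mbps
Throughput = 10 Mbps

10


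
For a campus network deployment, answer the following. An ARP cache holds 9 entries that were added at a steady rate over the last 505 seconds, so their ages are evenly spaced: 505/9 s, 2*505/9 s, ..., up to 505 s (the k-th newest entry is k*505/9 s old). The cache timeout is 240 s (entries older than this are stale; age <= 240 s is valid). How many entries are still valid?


Ages are k * 505/9 s for k = 1..9 (spacing = 56.1111 s).
Entry k is valid iff k * 505/9 <= 240 iff k <= 9 * 240 / 505 = 4.2772
n_valid = floor(4.2772) = 4
(n_stale = 9 - 4 = 5)

4


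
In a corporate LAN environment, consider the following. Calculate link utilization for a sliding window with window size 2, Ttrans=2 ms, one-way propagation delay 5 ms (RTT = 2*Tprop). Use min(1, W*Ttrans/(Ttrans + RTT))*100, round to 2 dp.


Given: W = 2, Ttrans = 2 ms, RTT = 10 ms (= 2 * Tprop, Tprop = 5 ms)
Cycle time = Ttrans + RTT = 2 + 10 = 12 ms (first packet sent until its ACK returns)
W * Ttrans = 2 * 2 = 4 ms of sending per cycle
W * Ttrans / (Ttrans + RTT) = 4 / 12 = 0.333333
U = min(1, 0.333333) = 0.333333
U% = 33.33%

33.33


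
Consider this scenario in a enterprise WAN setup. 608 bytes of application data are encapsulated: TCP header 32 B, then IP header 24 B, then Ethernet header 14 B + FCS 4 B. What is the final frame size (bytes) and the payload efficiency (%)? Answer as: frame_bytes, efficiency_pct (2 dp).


TCP segment = 608 + 32 = 640 B
IP packet = 640 + 24 = 664 B
Ethernet frame = 664 + 14 + 4 = 682 B
Efficiency = app / frame = 608 / 682 = 0.891496 = 89.1496% -> 89.15% (2 dp)

682, 89.15


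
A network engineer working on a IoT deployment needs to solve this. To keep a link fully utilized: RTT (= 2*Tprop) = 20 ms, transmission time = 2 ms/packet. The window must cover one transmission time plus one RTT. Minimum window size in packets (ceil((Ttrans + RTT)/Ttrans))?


Given: Ttrans = 2 ms, RTT = 20 ms (= 2 * Tprop, Tprop = 10 ms)
Time until first ACK returns = Ttrans + RTT = 2 + 20 = 22 ms
Need W * Ttrans >= Ttrans + RTT  ->  W >= (Ttrans + RTT) / Ttrans
(Ttrans + RTT) / Ttrans = 22 / 2 = 11
W_min = ceil(11) = 11

11


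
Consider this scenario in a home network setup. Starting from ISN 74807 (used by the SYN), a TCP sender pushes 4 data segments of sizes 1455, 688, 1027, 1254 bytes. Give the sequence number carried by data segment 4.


The SYN occupies sequence number ISN = 74807, so the first data byte is ISN + 1 = 74808.
SEQ of data segment i = (ISN + 1) + sum of payload sizes of segments 1..i-1.
Segment 1: SEQ = 74808, payload = 1455 bytes
Segment 2: SEQ = 76263, payload = 688 bytes
Segment 3: SEQ = 76951, payload = 1027 bytes
Segment 4: SEQ = 77978, payload = 1254 bytes
SEQ of segment 4 = 74808 + 1455 + 688 + 1027 = 77978

77978


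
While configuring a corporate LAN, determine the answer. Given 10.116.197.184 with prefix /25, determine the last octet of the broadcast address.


Given: IP = 10.116.197.184, prefix = /25
Host bits = 32 - 25 = 7
Network last octet = 184 AND mask = 128
Host part size = 2^7 - 1 = 127
Broadcast last octet = 128 OR 127 = 255

255


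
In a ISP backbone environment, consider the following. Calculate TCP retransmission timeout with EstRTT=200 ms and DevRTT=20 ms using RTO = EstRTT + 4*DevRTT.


Given: EstRTT = 200 ms, DevRTT = 20 ms
Timeout = EstRTT + 4 * DevRTT
4 * DevRTT = 4 * 20 = 80
Timeout = 200 + 80 = 280 ms

280


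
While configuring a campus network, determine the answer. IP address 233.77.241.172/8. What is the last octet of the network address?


Given: IP = 233.77.241.172, prefix = /8
Subnet mask = 255.0.0.0
Last octet of IP: 172
Last octet of mask: 0
Network last octet = 172 AND 0 = 0

0


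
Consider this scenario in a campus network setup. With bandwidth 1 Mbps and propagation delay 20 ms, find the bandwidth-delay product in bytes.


Given: bandwidth = 1 Mbps, delay = 20 ms
BDP in bits = 1 * 10^6 * 20 / 1000
BDP in bits = 20000
BDP in bytes = 20000 / 8 = 2500

2500


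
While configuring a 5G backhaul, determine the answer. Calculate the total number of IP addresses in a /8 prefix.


Given: CIDR prefix /8
Host bits = 32 - 8 = 24
Total addresses = 2^24 = 16777216

16777216


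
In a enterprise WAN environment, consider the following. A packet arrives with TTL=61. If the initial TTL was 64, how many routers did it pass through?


Given: initial TTL = 64, received TTL = 61
Hops = initial TTL - received TTL
Hops = 64 - 61 = 3

3


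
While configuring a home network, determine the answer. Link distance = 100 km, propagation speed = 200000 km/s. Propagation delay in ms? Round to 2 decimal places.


Given: distance = 100 km, speed = 200000 km/s
Delay = distance / speed = 100 / 200000 seconds
Delay in ms = 100 * 1000 / 200000
Delay = 0.5000 ms
Rounded to 2 dp = 0.50 ms

0.50


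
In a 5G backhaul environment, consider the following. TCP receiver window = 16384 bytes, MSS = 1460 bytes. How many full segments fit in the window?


Given: RWND = 16384 bytes, MSS = 1460 bytes
Full segments = floor(RWND / MSS)
Full segments = floor(16384 / 1460)
Full segments = floor(11.2219) = 11

11


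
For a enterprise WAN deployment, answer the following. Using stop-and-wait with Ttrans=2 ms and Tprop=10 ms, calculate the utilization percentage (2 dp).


Given: Ttrans = 2 ms, Tprop = 10 ms
RTT = 2 * Tprop = 2 * 10 = 20 ms
U = Ttrans / (Ttrans + RTT)
U = 2 / (2 + 20)
U = 2 / 22 = 0.090909
U% = 9.09%

9.09


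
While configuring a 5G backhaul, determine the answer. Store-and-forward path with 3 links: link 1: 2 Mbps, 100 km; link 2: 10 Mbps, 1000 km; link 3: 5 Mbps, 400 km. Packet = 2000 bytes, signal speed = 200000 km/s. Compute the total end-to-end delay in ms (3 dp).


Packet = 2000 bytes = 16000 bits. Store-and-forward: sum (t_trans + t_prop) per link.
Link 1: t_trans = 16000/(2*10^6) s = 8.0000 ms; t_prop = 100/200000 s = 0.5000 ms; subtotal = 8.5000 ms
Link 2: t_trans = 16000/(10*10^6) s = 1.6000 ms; t_prop = 1000/200000 s = 5.0000 ms; subtotal = 6.6000 ms
Link 3: t_trans = 16000/(5*10^6) s = 3.2000 ms; t_prop = 400/200000 s = 2.0000 ms; subtotal = 5.2000 ms
End-to-end = 8.5000 + 6.6000 + 5.2000 = 20.3000 ms -> 20.300 ms (3 dp)

20.300


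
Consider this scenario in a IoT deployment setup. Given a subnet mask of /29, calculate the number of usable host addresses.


Given: subnet mask /29
Host bits = 32 - 29 = 3
Total addresses = 2^3 = 8
Usable hosts = 8 - 2 (network + broadcast) = 6

6


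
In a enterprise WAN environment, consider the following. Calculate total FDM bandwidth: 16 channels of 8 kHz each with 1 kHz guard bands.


Given: 16 channels, 8 kHz each, guard = 1 kHz
Channel bandwidth = 16 * 8 = 128 kHz
Guard bands = 15 gaps * 1 kHz = 15 kHz
Total = 128 + 15 = 143 kHz

143


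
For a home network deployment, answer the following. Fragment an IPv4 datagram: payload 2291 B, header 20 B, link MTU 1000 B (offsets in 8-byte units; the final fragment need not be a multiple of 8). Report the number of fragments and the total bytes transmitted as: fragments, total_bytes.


Max data per non-final fragment = floor((MTU - header)/8)*8 = floor((1000 - 20)/8)*8 = floor(980/8)*8 = 976 B
Final fragment needs no 8-byte alignment: it can carry up to MTU - header = 980 B
Non-final fragments needed = ceil((payload - 980) / 976) = ceil(1311/976) = ceil(1.3432) = 2
Number of fragments = 2 + 1 = 3
Fragment sizes (data): 2 * 976 B + 339 B (last, 339 <= 980 OK)
Total bytes sent = payload + n_frags * header = 2291 + 3*20 = 2291 + 60 = 2351 B

3, 2351


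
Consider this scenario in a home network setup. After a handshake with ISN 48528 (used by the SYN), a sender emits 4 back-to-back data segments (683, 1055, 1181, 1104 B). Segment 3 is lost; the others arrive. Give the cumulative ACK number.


SYN uses sequence number 48528; first data byte = ISN + 1 = 48529.
Segment 1: SEQ = 48529, len = 683 B, covers [48529, 49211]
Segment 2: SEQ = 49212, len = 1055 B, covers [49212, 50266]
Segment 3: SEQ = 50267, len = 1181 B, covers [50267, 51447] [LOST]
Segment 4: SEQ = 51448, len = 1104 B, covers [51448, 52551]
In-order data received: bytes [48529, 50266] (segments 1..2).
Segment 3 missing -> gap begins at byte 50267; later segments buffered out of order.
Cumulative ACK = next expected in-order byte = 48529 + 683 + 1055 = 50267

50267


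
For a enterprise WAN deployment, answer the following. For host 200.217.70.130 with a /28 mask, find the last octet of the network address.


Given: IP = 200.217.70.130, prefix = /28
Subnet mask = 255.255.255.240
Last octet of IP: 130
Last octet of mask: 240
Network last octet = 130 AND 240 = 128

128
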